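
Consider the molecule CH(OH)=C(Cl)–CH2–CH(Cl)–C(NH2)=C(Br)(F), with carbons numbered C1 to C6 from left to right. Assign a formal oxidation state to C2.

C2 has a double bond to C (2×0 = 0), one bond to C (0), one bond to Cl (+1).
Oxidation state = 0 + 0 + 1 = +1.

+1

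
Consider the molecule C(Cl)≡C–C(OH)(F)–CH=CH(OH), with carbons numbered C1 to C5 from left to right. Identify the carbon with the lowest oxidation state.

Tallying each carbon's bonds:
C1: 3C, 1Cl → 0 + 1 = +1
C2: 4C → 0 = 0
C3: 2C, 1O, 1F → 0 + 1 + 1 = +2
C4: 3C, 1H → 0 − 1 = -1
C5: 2C, 1H, 1O → 0 − 1 + 1 = 0
The most reduced carbon is C4 at -1.

C4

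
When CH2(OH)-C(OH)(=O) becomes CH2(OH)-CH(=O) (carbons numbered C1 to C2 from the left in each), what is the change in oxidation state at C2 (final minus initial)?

Before: C2 has 1 bond to C, 3 bonds to O → oxidation state +3.
After: C2 has 1 bond to C, 1 bond to H, 2 bonds to O → oxidation state +1.
Δ = +1 − (+3) = -2, so this is a reduction at C2.

-2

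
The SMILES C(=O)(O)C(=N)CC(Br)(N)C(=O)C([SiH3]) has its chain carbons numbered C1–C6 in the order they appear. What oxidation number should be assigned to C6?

-3

C6 has one bond to C (0), one bond to H (-1), one bond to Si (-1), one bond to H (-1).
Oxidation state = 0 − 1 − 1 − 1 = -3.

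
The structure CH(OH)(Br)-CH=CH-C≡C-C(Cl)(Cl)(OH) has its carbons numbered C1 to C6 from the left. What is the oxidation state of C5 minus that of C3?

C5: 4C → 0 = 0
C3: 3C, 1H → 0 − 1 = -1
Difference: 0 − (-1) = +1.

+1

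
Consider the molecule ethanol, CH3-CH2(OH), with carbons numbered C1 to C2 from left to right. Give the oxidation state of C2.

-1

Assign +1 per bond to O/N/halogen, −1 per bond to H or an electropositive element, and 0 per bond to carbon.
C2 has one bond to H (-1), one bond to H (-1), one bond to O (+1), one bond to C (0).
Oxidation state = -1 − 1 + 1 + 0 = -1.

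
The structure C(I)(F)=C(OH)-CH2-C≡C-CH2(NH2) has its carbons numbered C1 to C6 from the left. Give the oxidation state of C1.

+2

C1 has a double bond to C (2×0 = 0), one bond to I (+1), one bond to F (+1).
Oxidation state = 0 + 1 + 1 = +2.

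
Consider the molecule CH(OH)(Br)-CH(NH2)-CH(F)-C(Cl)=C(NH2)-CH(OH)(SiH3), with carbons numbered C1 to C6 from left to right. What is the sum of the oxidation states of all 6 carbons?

+2

Tallying each carbon's bonds:
C1: 1C, 1H, 1O, 1Br → 0 − 1 + 1 + 1 = +1
C2: 2C, 1H, 1N → 0 − 1 + 1 = 0
C3: 2C, 1H, 1F → 0 − 1 + 1 = 0
C4: 3C, 1Cl → 0 + 1 = +1
C5: 3C, 1N → 0 + 1 = +1
C6: 1C, 1H, 1O, 1Si → 0 − 1 + 1 − 1 = -1
Sum = +1 + 0 + 0 + 1 + 1 − 1 = +2.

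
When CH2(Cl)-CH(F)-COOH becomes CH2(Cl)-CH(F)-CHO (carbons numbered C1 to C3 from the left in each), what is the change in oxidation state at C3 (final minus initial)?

-2

Before: C3 has 1 bond to C, 3 bonds to O → oxidation state +3.
After: C3 has 1 bond to C, 1 bond to H, 2 bonds to O → oxidation state +1.
Δ = +1 − (+3) = -2, so this is a reduction at C3.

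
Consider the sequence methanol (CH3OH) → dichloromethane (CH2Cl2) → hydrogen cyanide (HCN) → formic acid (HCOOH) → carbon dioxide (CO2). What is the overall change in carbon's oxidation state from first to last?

+6

Carbon oxidation states along the series — methanol: -2, dichloromethane: 0, hydrogen cyanide: +2, formic acid: +2, carbon dioxide: +4.
Net change = +4 − (-2) = +6.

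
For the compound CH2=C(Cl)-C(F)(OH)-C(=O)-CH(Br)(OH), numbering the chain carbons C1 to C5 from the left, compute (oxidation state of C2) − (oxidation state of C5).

0

C2: 3C, 1Cl → 0 + 1 = +1
C5: 1C, 1H, 1O, 1Br → 0 − 1 + 1 + 1 = +1
Difference: +1 − (+1) = 0.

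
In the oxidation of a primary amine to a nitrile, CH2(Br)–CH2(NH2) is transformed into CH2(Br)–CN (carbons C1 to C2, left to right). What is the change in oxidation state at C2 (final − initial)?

+4

Before: C2 has 1 bond to C, 2 bonds to H, 1 bond to N → oxidation state -1.
After: C2 has 1 bond to C, 3 bonds to N → oxidation state +3.
Δ = +3 − (-1) = +4, so this is an oxidation at C2.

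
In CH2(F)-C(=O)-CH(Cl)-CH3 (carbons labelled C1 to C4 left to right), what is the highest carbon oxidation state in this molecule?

Tallying each carbon's bonds:
C1: 1C, 2H, 1F → 0 − 2 + 1 = -1
C2: 2C, 2O → 0 + 2 = +2
C3: 2C, 1H, 1Cl → 0 − 1 + 1 = 0
C4: 1C, 3H → 0 − 3 = -3
The highest value is +2.

+2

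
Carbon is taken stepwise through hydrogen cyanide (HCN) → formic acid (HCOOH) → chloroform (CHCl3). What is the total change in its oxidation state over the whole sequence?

Carbon oxidation states along the series — hydrogen cyanide: +2, formic acid: +2, chloroform: +2.
Net change = +2 − (+2) = 0.

0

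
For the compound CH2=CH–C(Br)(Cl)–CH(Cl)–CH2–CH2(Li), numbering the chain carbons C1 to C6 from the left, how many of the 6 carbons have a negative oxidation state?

4

Tallying each carbon's bonds:
C1: 2C, 2H → 0 − 2 = -2
C2: 3C, 1H → 0 − 1 = -1
C3: 2C, 1Cl, 1Br → 0 + 1 + 1 = +2
C4: 2C, 1H, 1Cl → 0 − 1 + 1 = 0
C5: 2C, 2H → 0 − 2 = -2
C6: 1C, 2H, 1Li → 0 − 2 − 1 = -3
4 carbons (C1, C2, C5, C6) meet the condition.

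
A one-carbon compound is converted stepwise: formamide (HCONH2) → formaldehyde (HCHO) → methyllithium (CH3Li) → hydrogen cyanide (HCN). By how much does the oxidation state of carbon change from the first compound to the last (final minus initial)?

Carbon oxidation states along the series — formamide: +2, formaldehyde: 0, methyllithium: -4, hydrogen cyanide: +2.
Net change = +2 − (+2) = 0.

0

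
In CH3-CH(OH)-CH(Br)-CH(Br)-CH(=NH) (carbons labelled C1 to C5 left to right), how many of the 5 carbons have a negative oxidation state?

Tallying each carbon's bonds:
C1: 1C, 3H → 0 − 3 = -3
C2: 2C, 1H, 1O → 0 − 1 + 1 = 0
C3: 2C, 1H, 1Br → 0 − 1 + 1 = 0
C4: 2C, 1H, 1Br → 0 − 1 + 1 = 0
C5: 1C, 1H, 2N → 0 − 1 + 2 = +1
1 carbon (C1) meets the condition.

1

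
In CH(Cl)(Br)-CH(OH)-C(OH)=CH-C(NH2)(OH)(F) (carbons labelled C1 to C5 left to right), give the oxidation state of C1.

C1 has one bond to C (0), one bond to H (-1), one bond to Cl (+1), one bond to Br (+1).
Oxidation state = 0 − 1 + 1 + 1 = +1.

+1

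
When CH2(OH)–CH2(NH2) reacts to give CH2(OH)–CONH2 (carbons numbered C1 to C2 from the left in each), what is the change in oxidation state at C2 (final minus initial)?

Before: C2 has 1 bond to C, 2 bonds to H, 1 bond to N → oxidation state -1.
After: C2 has 1 bond to C, 2 bonds to O, 1 bond to N → oxidation state +3.
Δ = +3 − (-1) = +4, so this is an oxidation at C2.

+4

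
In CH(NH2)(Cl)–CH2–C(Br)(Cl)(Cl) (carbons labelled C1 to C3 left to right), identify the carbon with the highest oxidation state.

Tallying each carbon's bonds:
C1: 1C, 1H, 1N, 1Cl → 0 − 1 + 1 + 1 = +1
C2: 2C, 2H → 0 − 2 = -2
C3: 1C, 2Cl, 1Br → 0 + 2 + 1 = +3
The most oxidised carbon is C3 at +3.

C3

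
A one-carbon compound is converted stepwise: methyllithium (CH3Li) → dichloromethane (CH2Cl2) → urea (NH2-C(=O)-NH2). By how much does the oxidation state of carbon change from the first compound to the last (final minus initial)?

Carbon oxidation states along the series — methyllithium: -4, dichloromethane: 0, urea: +4.
Net change = +4 − (-4) = +8.

+8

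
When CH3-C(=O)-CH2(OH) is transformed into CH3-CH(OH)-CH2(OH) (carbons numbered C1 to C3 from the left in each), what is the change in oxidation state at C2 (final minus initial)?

Before: C2 has 2 bonds to C, 2 bonds to O → oxidation state +2.
After: C2 has 2 bonds to C, 1 bond to H, 1 bond to O → oxidation state 0.
Δ = 0 − (+2) = -2, so this is a reduction at C2.

-2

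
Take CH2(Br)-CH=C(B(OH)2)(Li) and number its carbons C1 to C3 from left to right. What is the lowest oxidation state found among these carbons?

-2

Tallying each carbon's bonds:
C1: 1C, 2H, 1Br → 0 − 2 + 1 = -1
C2: 3C, 1H → 0 − 1 = -1
C3: 2C, 1Li, 1B → 0 − 1 − 1 = -2
The lowest value is -2.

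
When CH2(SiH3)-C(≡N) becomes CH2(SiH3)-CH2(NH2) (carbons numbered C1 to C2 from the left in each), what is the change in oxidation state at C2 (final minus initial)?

-4

Before: C2 has 1 bond to C, 3 bonds to N → oxidation state +3.
After: C2 has 1 bond to C, 2 bonds to H, 1 bond to N → oxidation state -1.
Δ = -1 − (+3) = -4, so this is a reduction at C2.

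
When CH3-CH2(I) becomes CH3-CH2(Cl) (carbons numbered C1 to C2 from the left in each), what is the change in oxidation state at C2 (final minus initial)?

Before: C2 has 1 bond to C, 2 bonds to H, 1 bond to I → oxidation state -1.
After: C2 has 1 bond to C, 2 bonds to H, 1 bond to Cl → oxidation state -1.
Δ = -1 − (-1) = 0, so no net redox change at C2.

0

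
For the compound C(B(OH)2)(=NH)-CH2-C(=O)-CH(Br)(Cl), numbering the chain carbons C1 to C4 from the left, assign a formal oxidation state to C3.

C3 has one bond to C (0), one bond to C (0), a double bond to O (2×+1 = +2).
Oxidation state = 0 + 0 + 2 = +2.

+2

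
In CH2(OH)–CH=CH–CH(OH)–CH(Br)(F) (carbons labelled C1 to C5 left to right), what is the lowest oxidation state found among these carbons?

-1

Each bond to a more electronegative atom (O, N, halogen) counts +1, each bond to a less electronegative atom (H, metal, B, Si) counts −1, and each C–C bond counts 0. Tallying each carbon:
C1: 1C, 2H, 1O → 0 − 2 + 1 = -1
C2: 3C, 1H → 0 − 1 = -1
C3: 3C, 1H → 0 − 1 = -1
C4: 2C, 1H, 1O → 0 − 1 + 1 = 0
C5: 1C, 1H, 1F, 1Br → 0 − 1 + 1 + 1 = +1
The lowest value is -1.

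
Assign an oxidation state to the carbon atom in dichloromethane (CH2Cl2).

0

The carbon has one bond to H (-1), one bond to H (-1), one bond to Cl (+1), one bond to Cl (+1).
Oxidation state = -1 − 1 + 1 + 1 = 0.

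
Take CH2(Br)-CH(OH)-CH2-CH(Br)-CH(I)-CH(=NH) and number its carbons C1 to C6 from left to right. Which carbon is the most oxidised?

C6

Each bond to a more electronegative atom (O, N, halogen) counts +1, each bond to a less electronegative atom (H, metal, B, Si) counts −1, and each C–C bond counts 0. Tallying each carbon:
C1: 1C, 2H, 1Br → 0 − 2 + 1 = -1
C2: 2C, 1H, 1O → 0 − 1 + 1 = 0
C3: 2C, 2H → 0 − 2 = -2
C4: 2C, 1H, 1Br → 0 − 1 + 1 = 0
C5: 2C, 1H, 1I → 0 − 1 + 1 = 0
C6: 1C, 1H, 2N → 0 − 1 + 2 = +1
The most oxidised carbon is C6 at +1.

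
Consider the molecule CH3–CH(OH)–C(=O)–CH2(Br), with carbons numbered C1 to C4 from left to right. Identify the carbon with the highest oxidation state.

C3

Tallying each carbon's bonds:
C1: 1C, 3H → 0 − 3 = -3
C2: 2C, 1H, 1O → 0 − 1 + 1 = 0
C3: 2C, 2O → 0 + 2 = +2
C4: 1C, 2H, 1Br → 0 − 2 + 1 = -1
The most oxidised carbon is C3 at +2.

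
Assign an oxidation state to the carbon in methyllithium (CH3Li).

The carbon has one bond to H (-1), one bond to H (-1), one bond to H (-1), one bond to Li (-1).
Oxidation state = -1 − 1 − 1 − 1 = -4.

-4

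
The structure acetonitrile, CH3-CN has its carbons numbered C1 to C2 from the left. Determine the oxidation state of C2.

C2 has a triple bond to N (3×+1 = +3), one bond to C (0).
Oxidation state = +3 + 0 = +3.

+3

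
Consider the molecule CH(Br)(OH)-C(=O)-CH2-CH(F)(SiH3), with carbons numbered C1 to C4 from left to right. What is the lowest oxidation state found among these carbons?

Tallying each carbon's bonds:
C1: 1C, 1H, 1O, 1Br → 0 − 1 + 1 + 1 = +1
C2: 2C, 2O → 0 + 2 = +2
C3: 2C, 2H → 0 − 2 = -2
C4: 1C, 1H, 1F, 1Si → 0 − 1 + 1 − 1 = -1
The lowest value is -2.

-2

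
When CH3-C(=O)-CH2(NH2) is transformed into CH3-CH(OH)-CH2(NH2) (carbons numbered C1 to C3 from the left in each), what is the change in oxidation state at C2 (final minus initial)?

-2

Before: C2 has 2 bonds to C, 2 bonds to O → oxidation state +2.
After: C2 has 2 bonds to C, 1 bond to H, 1 bond to O → oxidation state 0.
Δ = 0 − (+2) = -2, so this is a reduction at C2.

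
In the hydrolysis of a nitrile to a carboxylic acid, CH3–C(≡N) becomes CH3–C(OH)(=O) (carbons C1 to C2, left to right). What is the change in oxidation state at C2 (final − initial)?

0

Before: C2 has 1 bond to C, 3 bonds to N → oxidation state +3.
After: C2 has 1 bond to C, 3 bonds to O → oxidation state +3.
Δ = +3 − (+3) = 0, so no net redox change at C2.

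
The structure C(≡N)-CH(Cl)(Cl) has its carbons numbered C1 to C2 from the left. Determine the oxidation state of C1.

C1 has one bond to C (0), a triple bond to N (3×+1 = +3).
Oxidation state = 0 + 3 = +3.

+3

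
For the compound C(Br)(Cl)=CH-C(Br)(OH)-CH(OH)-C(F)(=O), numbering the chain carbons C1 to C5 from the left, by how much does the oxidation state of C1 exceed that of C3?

0

C1: 2C, 1Cl, 1Br → 0 + 1 + 1 = +2
C3: 2C, 1O, 1Br → 0 + 1 + 1 = +2
Difference: +2 − (+2) = 0.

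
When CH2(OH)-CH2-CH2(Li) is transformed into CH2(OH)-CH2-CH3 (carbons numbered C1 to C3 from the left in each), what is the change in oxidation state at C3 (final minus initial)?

0

Before: C3 has 1 bond to C, 2 bonds to H, 1 bond to Li → oxidation state -3.
After: C3 has 1 bond to C, 3 bonds to H → oxidation state -3.
Δ = -3 − (-3) = 0, so no net redox change at C3.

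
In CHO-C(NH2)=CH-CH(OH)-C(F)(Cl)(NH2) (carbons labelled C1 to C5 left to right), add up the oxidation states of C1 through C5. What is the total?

+4

Tallying each carbon's bonds:
C1: 1C, 1H, 2O → 0 − 1 + 2 = +1
C2: 3C, 1N → 0 + 1 = +1
C3: 3C, 1H → 0 − 1 = -1
C4: 2C, 1H, 1O → 0 − 1 + 1 = 0
C5: 1C, 1N, 1F, 1Cl → 0 + 1 + 1 + 1 = +3
Sum = +1 + 1 − 1 + 0 + 3 = +4.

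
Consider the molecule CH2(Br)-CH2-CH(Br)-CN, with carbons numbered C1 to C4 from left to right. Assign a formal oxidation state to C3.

0

C3 has one bond to C (0), one bond to C (0), one bond to Br (+1), one bond to H (-1).
Oxidation state = 0 + 0 + 1 − 1 = 0.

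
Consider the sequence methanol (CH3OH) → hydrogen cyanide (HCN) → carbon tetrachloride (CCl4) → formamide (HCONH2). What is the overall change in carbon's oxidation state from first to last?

+4

Carbon oxidation states along the series — methanol: -2, hydrogen cyanide: +2, carbon tetrachloride: +4, formamide: +2.
Net change = +2 − (-2) = +4.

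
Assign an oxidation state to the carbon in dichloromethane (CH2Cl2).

The carbon has one bond to H (-1), one bond to H (-1), one bond to Cl (+1), one bond to Cl (+1).
Oxidation state = -1 − 1 + 1 + 1 = 0.

0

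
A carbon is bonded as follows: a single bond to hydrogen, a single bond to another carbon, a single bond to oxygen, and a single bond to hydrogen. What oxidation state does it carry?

The carbon has one bond to C (0), one bond to O (+1), one bond to H (-1), one bond to H (-1).
Oxidation state = 0 + 1 − 1 − 1 = -1.

-1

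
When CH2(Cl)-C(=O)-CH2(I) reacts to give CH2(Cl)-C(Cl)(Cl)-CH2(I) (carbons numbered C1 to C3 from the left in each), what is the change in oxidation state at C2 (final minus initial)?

0

Before: C2 has 2 bonds to C, 2 bonds to O → oxidation state +2.
After: C2 has 2 bonds to C, 2 bonds to Cl → oxidation state +2.
Δ = +2 − (+2) = 0, so no net redox change at C2.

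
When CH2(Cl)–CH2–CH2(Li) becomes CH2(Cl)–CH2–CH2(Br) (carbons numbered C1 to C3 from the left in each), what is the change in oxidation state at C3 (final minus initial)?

+2

Before: C3 has 1 bond to C, 2 bonds to H, 1 bond to Li → oxidation state -3.
After: C3 has 1 bond to C, 2 bonds to H, 1 bond to Br → oxidation state -1.
Δ = -1 − (-3) = +2, so this is an oxidation at C3.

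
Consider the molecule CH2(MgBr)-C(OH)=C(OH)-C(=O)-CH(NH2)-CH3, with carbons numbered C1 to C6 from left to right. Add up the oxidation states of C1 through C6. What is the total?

Bonds to more-electronegative neighbours contribute +1 each, bonds to H or metals contribute −1 each, and C–C bonds contribute 0. Tallying each carbon:
C1: 1C, 2H, 1Mg → 0 − 2 − 1 = -3
C2: 3C, 1O → 0 + 1 = +1
C3: 3C, 1O → 0 + 1 = +1
C4: 2C, 2O → 0 + 2 = +2
C5: 2C, 1H, 1N → 0 − 1 + 1 = 0
C6: 1C, 3H → 0 − 3 = -3
Sum = -3 + 1 + 1 + 2 + 0 − 3 = -2.

-2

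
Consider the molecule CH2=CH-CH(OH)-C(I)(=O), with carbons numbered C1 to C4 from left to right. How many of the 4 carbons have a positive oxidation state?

1

Tallying each carbon's bonds:
C1: 2C, 2H → 0 − 2 = -2
C2: 3C, 1H → 0 − 1 = -1
C3: 2C, 1H, 1O → 0 − 1 + 1 = 0
C4: 1C, 2O, 1I → 0 + 2 + 1 = +3
1 carbon (C4) meets the condition.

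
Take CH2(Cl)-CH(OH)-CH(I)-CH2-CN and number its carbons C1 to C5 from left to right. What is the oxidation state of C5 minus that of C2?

+3

C5: 1C, 3N → 0 + 3 = +3
C2: 2C, 1H, 1O → 0 − 1 + 1 = 0
Difference: +3 − (0) = +3.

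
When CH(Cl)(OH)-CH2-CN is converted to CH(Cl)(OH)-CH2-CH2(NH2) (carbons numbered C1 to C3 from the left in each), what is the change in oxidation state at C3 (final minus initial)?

-4

Before: C3 has 1 bond to C, 3 bonds to N → oxidation state +3.
After: C3 has 1 bond to C, 2 bonds to H, 1 bond to N → oxidation state -1.
Δ = -1 − (+3) = -4, so this is a reduction at C3.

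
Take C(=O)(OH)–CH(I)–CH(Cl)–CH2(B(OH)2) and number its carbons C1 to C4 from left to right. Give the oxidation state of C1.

Each bond to a more electronegative atom (O, N, halogen) counts +1, each bond to a less electronegative atom (H, metal, B, Si) counts −1, and each C–C bond counts 0.
C1 has one bond to C (0), a double bond to O (2×+1 = +2), one bond to O (+1).
Oxidation state = 0 + 2 + 1 = +3.

+3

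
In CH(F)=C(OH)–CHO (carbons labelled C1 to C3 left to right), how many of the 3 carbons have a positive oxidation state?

2

Bonds to more-electronegative neighbours contribute +1 each, bonds to H or metals contribute −1 each, and C–C bonds contribute 0. Tallying each carbon:
C1: 2C, 1H, 1F → 0 − 1 + 1 = 0
C2: 3C, 1O → 0 + 1 = +1
C3: 1C, 1H, 2O → 0 − 1 + 2 = +1
2 carbons (C2, C3) meet the condition.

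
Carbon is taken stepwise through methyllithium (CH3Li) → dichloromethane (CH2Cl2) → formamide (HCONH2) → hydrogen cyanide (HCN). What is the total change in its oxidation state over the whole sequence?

+6

Carbon oxidation states along the series — methyllithium: -4, dichloromethane: 0, formamide: +2, hydrogen cyanide: +2.
Net change = +2 − (-4) = +6.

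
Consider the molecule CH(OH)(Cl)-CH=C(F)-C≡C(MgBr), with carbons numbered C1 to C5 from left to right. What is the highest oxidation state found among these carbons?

+1

Assign +1 per bond to O/N/halogen, −1 per bond to H or an electropositive element, and 0 per bond to carbon. Tallying each carbon:
C1: 1C, 1H, 1O, 1Cl → 0 − 1 + 1 + 1 = +1
C2: 3C, 1H → 0 − 1 = -1
C3: 3C, 1F → 0 + 1 = +1
C4: 4C → 0 = 0
C5: 3C, 1Mg → 0 − 1 = -1
The highest value is +1.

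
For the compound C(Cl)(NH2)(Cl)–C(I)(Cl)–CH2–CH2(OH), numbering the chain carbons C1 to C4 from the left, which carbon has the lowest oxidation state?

C3

Tallying each carbon's bonds:
C1: 1C, 1N, 2Cl → 0 + 1 + 2 = +3
C2: 2C, 1Cl, 1I → 0 + 1 + 1 = +2
C3: 2C, 2H → 0 − 2 = -2
C4: 1C, 2H, 1O → 0 − 2 + 1 = -1
The most reduced carbon is C3 at -2.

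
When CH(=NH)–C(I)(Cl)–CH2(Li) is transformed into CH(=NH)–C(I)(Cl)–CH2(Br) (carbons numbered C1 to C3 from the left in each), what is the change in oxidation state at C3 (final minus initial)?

Before: C3 has 1 bond to C, 2 bonds to H, 1 bond to Li → oxidation state -3.
After: C3 has 1 bond to C, 2 bonds to H, 1 bond to Br → oxidation state -1.
Δ = -1 − (-3) = +2, so this is an oxidation at C3.

+2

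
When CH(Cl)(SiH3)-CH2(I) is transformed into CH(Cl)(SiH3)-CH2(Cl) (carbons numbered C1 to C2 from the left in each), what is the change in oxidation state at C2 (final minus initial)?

0

Before: C2 has 1 bond to C, 2 bonds to H, 1 bond to I → oxidation state -1.
After: C2 has 1 bond to C, 2 bonds to H, 1 bond to Cl → oxidation state -1.
Δ = -1 − (-1) = 0, so no net redox change at C2.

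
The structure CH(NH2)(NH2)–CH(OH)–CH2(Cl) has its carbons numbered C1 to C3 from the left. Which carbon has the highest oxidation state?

C1

Bonds to more-electronegative neighbours contribute +1 each, bonds to H or metals contribute −1 each, and C–C bonds contribute 0. Tallying each carbon:
C1: 1C, 1H, 2N → 0 − 1 + 2 = +1
C2: 2C, 1H, 1O → 0 − 1 + 1 = 0
C3: 1C, 2H, 1Cl → 0 − 2 + 1 = -1
The most oxidised carbon is C1 at +1.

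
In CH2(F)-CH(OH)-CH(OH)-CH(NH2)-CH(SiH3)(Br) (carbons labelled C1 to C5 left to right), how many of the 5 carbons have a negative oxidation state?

Tallying each carbon's bonds:
C1: 1C, 2H, 1F → 0 − 2 + 1 = -1
C2: 2C, 1H, 1O → 0 − 1 + 1 = 0
C3: 2C, 1H, 1O → 0 − 1 + 1 = 0
C4: 2C, 1H, 1N → 0 − 1 + 1 = 0
C5: 1C, 1H, 1Br, 1Si → 0 − 1 + 1 − 1 = -1
2 carbons (C1, C5) meet the condition.

2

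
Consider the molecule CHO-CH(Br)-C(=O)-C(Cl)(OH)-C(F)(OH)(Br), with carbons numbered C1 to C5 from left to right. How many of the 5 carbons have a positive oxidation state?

Tallying each carbon's bonds:
C1: 1C, 1H, 2O → 0 − 1 + 2 = +1
C2: 2C, 1H, 1Br → 0 − 1 + 1 = 0
C3: 2C, 2O → 0 + 2 = +2
C4: 2C, 1O, 1Cl → 0 + 1 + 1 = +2
C5: 1C, 1O, 1F, 1Br → 0 + 1 + 1 + 1 = +3
4 carbons (C1, C3, C4, C5) meet the condition.

4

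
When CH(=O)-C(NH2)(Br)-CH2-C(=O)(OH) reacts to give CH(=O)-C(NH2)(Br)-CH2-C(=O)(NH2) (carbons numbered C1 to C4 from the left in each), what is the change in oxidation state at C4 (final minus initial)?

Before: C4 has 1 bond to C, 3 bonds to O → oxidation state +3.
After: C4 has 1 bond to C, 2 bonds to O, 1 bond to N → oxidation state +3.
Δ = +3 − (+3) = 0, so no net redox change at C4.

0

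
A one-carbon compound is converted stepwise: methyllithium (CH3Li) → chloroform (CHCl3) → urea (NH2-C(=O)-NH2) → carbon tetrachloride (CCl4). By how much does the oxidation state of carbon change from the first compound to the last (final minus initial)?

Carbon oxidation states along the series — methyllithium: -4, chloroform: +2, urea: +4, carbon tetrachloride: +4.
Net change = +4 − (-4) = +8.

+8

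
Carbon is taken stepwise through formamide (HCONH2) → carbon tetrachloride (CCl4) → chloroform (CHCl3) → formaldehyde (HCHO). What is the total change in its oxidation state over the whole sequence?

Carbon oxidation states along the series — formamide: +2, carbon tetrachloride: +4, chloroform: +2, formaldehyde: 0.
Net change = 0 − (+2) = -2.

-2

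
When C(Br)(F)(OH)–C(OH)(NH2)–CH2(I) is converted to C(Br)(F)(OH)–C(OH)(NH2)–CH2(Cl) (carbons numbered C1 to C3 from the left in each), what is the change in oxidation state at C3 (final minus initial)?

0

Before: C3 has 1 bond to C, 2 bonds to H, 1 bond to I → oxidation state -1.
After: C3 has 1 bond to C, 2 bonds to H, 1 bond to Cl → oxidation state -1.
Δ = -1 − (-1) = 0, so no net redox change at C3.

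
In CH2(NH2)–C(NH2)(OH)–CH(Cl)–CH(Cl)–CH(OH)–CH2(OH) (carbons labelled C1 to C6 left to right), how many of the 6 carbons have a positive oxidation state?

Bonds to more-electronegative neighbours contribute +1 each, bonds to H or metals contribute −1 each, and C–C bonds contribute 0. Tallying each carbon:
C1: 1C, 2H, 1N → 0 − 2 + 1 = -1
C2: 2C, 1O, 1N → 0 + 1 + 1 = +2
C3: 2C, 1H, 1Cl → 0 − 1 + 1 = 0
C4: 2C, 1H, 1Cl → 0 − 1 + 1 = 0
C5: 2C, 1H, 1O → 0 − 1 + 1 = 0
C6: 1C, 2H, 1O → 0 − 2 + 1 = -1
1 carbon (C2) meets the condition.

1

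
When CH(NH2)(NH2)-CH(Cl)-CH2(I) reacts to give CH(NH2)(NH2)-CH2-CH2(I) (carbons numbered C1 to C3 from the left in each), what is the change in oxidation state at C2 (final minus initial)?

Before: C2 has 2 bonds to C, 1 bond to H, 1 bond to Cl → oxidation state 0.
After: C2 has 2 bonds to C, 2 bonds to H → oxidation state -2.
Δ = -2 − (0) = -2, so this is a reduction at C2.

-2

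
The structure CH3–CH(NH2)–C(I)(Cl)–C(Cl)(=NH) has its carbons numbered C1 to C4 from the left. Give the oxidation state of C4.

C4 has one bond to C (0), one bond to Cl (+1), a double bond to N (2×+1 = +2).
Oxidation state = 0 + 1 + 2 = +3.

+3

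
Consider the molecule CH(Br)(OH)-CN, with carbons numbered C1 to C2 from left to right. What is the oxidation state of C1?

Each bond to a more electronegative atom (O, N, halogen) counts +1, each bond to a less electronegative atom (H, metal, B, Si) counts −1, and each C–C bond counts 0.
C1 has one bond to C (0), one bond to H (-1), one bond to Br (+1), one bond to O (+1).
Oxidation state = 0 − 1 + 1 + 1 = +1.

+1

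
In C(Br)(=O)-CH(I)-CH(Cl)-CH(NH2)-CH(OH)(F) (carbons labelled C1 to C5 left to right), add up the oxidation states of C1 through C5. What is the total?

Tallying each carbon's bonds:
C1: 1C, 2O, 1Br → 0 + 2 + 1 = +3
C2: 2C, 1H, 1I → 0 − 1 + 1 = 0
C3: 2C, 1H, 1Cl → 0 − 1 + 1 = 0
C4: 2C, 1H, 1N → 0 − 1 + 1 = 0
C5: 1C, 1H, 1O, 1F → 0 − 1 + 1 + 1 = +1
Sum = +3 + 0 + 0 + 0 + 1 = +4.

+4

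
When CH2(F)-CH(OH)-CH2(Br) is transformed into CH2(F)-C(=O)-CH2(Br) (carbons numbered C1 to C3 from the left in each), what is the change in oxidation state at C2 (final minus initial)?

Before: C2 has 2 bonds to C, 1 bond to H, 1 bond to O → oxidation state 0.
After: C2 has 2 bonds to C, 2 bonds to O → oxidation state +2.
Δ = +2 − (0) = +2, so this is an oxidation at C2.

+2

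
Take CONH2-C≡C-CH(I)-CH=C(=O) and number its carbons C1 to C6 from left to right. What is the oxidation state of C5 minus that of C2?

C5: 3C, 1H → 0 − 1 = -1
C2: 4C → 0 = 0
Difference: -1 − (0) = -1.

-1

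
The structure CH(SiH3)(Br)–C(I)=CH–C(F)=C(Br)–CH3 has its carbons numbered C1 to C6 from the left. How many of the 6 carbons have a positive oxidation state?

3

Tallying each carbon's bonds:
C1: 1C, 1H, 1Br, 1Si → 0 − 1 + 1 − 1 = -1
C2: 3C, 1I → 0 + 1 = +1
C3: 3C, 1H → 0 − 1 = -1
C4: 3C, 1F → 0 + 1 = +1
C5: 3C, 1Br → 0 + 1 = +1
C6: 1C, 3H → 0 − 3 = -3
3 carbons (C2, C4, C5) meet the condition.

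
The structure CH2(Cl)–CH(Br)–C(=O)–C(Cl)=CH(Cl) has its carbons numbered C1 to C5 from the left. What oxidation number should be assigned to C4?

C4 has one bond to C (0), a double bond to C (2×0 = 0), one bond to Cl (+1).
Oxidation state = 0 + 0 + 1 = +1.

+1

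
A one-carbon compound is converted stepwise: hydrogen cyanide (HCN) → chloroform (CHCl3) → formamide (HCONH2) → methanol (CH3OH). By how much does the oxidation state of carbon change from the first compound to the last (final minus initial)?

-4

Carbon oxidation states along the series — hydrogen cyanide: +2, chloroform: +2, formamide: +2, methanol: -2.
Net change = -2 − (+2) = -4.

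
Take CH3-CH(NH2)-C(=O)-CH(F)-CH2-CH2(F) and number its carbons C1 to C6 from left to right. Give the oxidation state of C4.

C4 has one bond to C (0), one bond to C (0), one bond to F (+1), one bond to H (-1).
Oxidation state = 0 + 0 + 1 − 1 = 0.

0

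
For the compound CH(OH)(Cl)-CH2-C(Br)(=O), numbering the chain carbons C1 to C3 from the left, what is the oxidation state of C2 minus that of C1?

-3

C2: 2C, 2H → 0 − 2 = -2
C1: 1C, 1H, 1O, 1Cl → 0 − 1 + 1 + 1 = +1
Difference: -2 − (+1) = -3.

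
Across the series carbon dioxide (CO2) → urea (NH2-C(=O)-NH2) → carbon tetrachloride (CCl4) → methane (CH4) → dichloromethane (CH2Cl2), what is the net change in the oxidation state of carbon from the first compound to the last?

Carbon oxidation states along the series — carbon dioxide: +4, urea: +4, carbon tetrachloride: +4, methane: -4, dichloromethane: 0.
Net change = 0 − (+4) = -4.

-4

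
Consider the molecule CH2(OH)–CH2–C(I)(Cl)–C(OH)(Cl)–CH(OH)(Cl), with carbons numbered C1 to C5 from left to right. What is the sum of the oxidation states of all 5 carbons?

+2

Assign +1 per bond to O/N/halogen, −1 per bond to H or an electropositive element, and 0 per bond to carbon. Tallying each carbon:
C1: 1C, 2H, 1O → 0 − 2 + 1 = -1
C2: 2C, 2H → 0 − 2 = -2
C3: 2C, 1Cl, 1I → 0 + 1 + 1 = +2
C4: 2C, 1O, 1Cl → 0 + 1 + 1 = +2
C5: 1C, 1H, 1O, 1Cl → 0 − 1 + 1 + 1 = +1
Sum = -1 − 2 + 2 + 2 + 1 = +2.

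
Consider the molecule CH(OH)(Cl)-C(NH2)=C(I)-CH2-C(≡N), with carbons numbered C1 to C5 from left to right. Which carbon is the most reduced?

C4

Assign +1 per bond to O/N/halogen, −1 per bond to H or an electropositive element, and 0 per bond to carbon. Tallying each carbon:
C1: 1C, 1H, 1O, 1Cl → 0 − 1 + 1 + 1 = +1
C2: 3C, 1N → 0 + 1 = +1
C3: 3C, 1I → 0 + 1 = +1
C4: 2C, 2H → 0 − 2 = -2
C5: 1C, 3N → 0 + 3 = +3
The most reduced carbon is C4 at -2.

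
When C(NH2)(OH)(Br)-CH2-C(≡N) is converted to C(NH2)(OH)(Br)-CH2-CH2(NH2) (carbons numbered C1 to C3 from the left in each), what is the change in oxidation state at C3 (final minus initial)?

Before: C3 has 1 bond to C, 3 bonds to N → oxidation state +3.
After: C3 has 1 bond to C, 2 bonds to H, 1 bond to N → oxidation state -1.
Δ = -1 − (+3) = -4, so this is a reduction at C3.

-4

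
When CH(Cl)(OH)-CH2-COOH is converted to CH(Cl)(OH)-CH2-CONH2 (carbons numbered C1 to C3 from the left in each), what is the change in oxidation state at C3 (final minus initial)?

Before: C3 has 1 bond to C, 3 bonds to O → oxidation state +3.
After: C3 has 1 bond to C, 2 bonds to O, 1 bond to N → oxidation state +3.
Δ = +3 − (+3) = 0, so no net redox change at C3.

0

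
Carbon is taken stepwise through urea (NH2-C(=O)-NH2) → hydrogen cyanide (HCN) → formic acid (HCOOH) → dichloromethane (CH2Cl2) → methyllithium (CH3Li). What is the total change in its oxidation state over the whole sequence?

Carbon oxidation states along the series — urea: +4, hydrogen cyanide: +2, formic acid: +2, dichloromethane: 0, methyllithium: -4.
Net change = -4 − (+4) = -8.

-8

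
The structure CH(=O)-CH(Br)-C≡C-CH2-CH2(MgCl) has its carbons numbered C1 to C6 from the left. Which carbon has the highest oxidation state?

C1

Tallying each carbon's bonds:
C1: 1C, 1H, 2O → 0 − 1 + 2 = +1
C2: 2C, 1H, 1Br → 0 − 1 + 1 = 0
C3: 4C → 0 = 0
C4: 4C → 0 = 0
C5: 2C, 2H → 0 − 2 = -2
C6: 1C, 2H, 1Mg → 0 − 2 − 1 = -3
The most oxidised carbon is C1 at +1.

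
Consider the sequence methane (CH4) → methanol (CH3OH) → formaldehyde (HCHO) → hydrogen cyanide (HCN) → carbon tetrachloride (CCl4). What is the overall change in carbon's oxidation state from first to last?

+8

Carbon oxidation states along the series — methane: -4, methanol: -2, formaldehyde: 0, hydrogen cyanide: +2, carbon tetrachloride: +4.
Net change = +4 − (-4) = +8.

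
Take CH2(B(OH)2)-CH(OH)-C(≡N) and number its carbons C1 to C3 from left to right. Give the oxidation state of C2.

0

C2 has one bond to C (0), one bond to C (0), one bond to O (+1), one bond to H (-1).
Oxidation state = 0 + 0 + 1 − 1 = 0.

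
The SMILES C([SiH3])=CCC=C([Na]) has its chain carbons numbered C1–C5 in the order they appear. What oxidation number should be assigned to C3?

Count +1 for every bond to an atom more electronegative than carbon and −1 for every bond to one less electronegative; C–C bonds are 0.
C3 has one bond to C (0), one bond to C (0), one bond to H (-1), one bond to H (-1).
Oxidation state = 0 + 0 − 1 − 1 = -2.

-2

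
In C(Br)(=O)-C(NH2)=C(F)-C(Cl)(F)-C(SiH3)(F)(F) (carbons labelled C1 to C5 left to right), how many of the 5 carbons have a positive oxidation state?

Assign +1 per bond to O/N/halogen, −1 per bond to H or an electropositive element, and 0 per bond to carbon. Tallying each carbon:
C1: 1C, 2O, 1Br → 0 + 2 + 1 = +3
C2: 3C, 1N → 0 + 1 = +1
C3: 3C, 1F → 0 + 1 = +1
C4: 2C, 1F, 1Cl → 0 + 1 + 1 = +2
C5: 1C, 2F, 1Si → 0 + 2 − 1 = +1
5 carbons (C1, C2, C3, C4, C5) meet the condition.

5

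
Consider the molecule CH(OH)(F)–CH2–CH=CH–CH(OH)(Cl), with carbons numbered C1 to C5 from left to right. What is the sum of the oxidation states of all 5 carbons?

Each bond to a more electronegative atom (O, N, halogen) counts +1, each bond to a less electronegative atom (H, metal, B, Si) counts −1, and each C–C bond counts 0. Tallying each carbon:
C1: 1C, 1H, 1O, 1F → 0 − 1 + 1 + 1 = +1
C2: 2C, 2H → 0 − 2 = -2
C3: 3C, 1H → 0 − 1 = -1
C4: 3C, 1H → 0 − 1 = -1
C5: 1C, 1H, 1O, 1Cl → 0 − 1 + 1 + 1 = +1
Sum = +1 − 2 − 1 − 1 + 1 = -2.

-2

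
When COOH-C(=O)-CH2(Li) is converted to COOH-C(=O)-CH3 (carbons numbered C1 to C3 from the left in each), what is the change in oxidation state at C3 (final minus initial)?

Before: C3 has 1 bond to C, 2 bonds to H, 1 bond to Li → oxidation state -3.
After: C3 has 1 bond to C, 3 bonds to H → oxidation state -3.
Δ = -3 − (-3) = 0, so no net redox change at C3.

0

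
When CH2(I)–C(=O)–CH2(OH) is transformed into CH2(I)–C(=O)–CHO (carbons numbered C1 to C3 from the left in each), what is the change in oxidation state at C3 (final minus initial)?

+2

Before: C3 has 1 bond to C, 2 bonds to H, 1 bond to O → oxidation state -1.
After: C3 has 1 bond to C, 1 bond to H, 2 bonds to O → oxidation state +1.
Δ = +1 − (-1) = +2, so this is an oxidation at C3.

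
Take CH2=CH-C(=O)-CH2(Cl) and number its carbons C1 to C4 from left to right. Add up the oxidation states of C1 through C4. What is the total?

Tallying each carbon's bonds:
C1: 2C, 2H → 0 − 2 = -2
C2: 3C, 1H → 0 − 1 = -1
C3: 2C, 2O → 0 + 2 = +2
C4: 1C, 2H, 1Cl → 0 − 2 + 1 = -1
Sum = -2 − 1 + 2 − 1 = -2.

-2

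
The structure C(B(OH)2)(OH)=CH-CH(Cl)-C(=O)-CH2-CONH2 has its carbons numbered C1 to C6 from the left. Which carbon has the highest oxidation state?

Assign +1 per bond to O/N/halogen, −1 per bond to H or an electropositive element, and 0 per bond to carbon. Tallying each carbon:
C1: 2C, 1O, 1B → 0 + 1 − 1 = 0
C2: 3C, 1H → 0 − 1 = -1
C3: 2C, 1H, 1Cl → 0 − 1 + 1 = 0
C4: 2C, 2O → 0 + 2 = +2
C5: 2C, 2H → 0 − 2 = -2
C6: 1C, 2O, 1N → 0 + 2 + 1 = +3
The most oxidised carbon is C6 at +3.

C6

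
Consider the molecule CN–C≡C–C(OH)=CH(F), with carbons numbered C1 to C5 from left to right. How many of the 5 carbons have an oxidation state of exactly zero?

Tallying each carbon's bonds:
C1: 1C, 3N → 0 + 3 = +3
C2: 4C → 0 = 0
C3: 4C → 0 = 0
C4: 3C, 1O → 0 + 1 = +1
C5: 2C, 1H, 1F → 0 − 1 + 1 = 0
3 carbons (C2, C3, C5) meet the condition.

3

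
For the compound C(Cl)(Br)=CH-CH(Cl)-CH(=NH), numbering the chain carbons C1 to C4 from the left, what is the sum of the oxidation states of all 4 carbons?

+2

Tallying each carbon's bonds:
C1: 2C, 1Cl, 1Br → 0 + 1 + 1 = +2
C2: 3C, 1H → 0 − 1 = -1
C3: 2C, 1H, 1Cl → 0 − 1 + 1 = 0
C4: 1C, 1H, 2N → 0 − 1 + 2 = +1
Sum = +2 − 1 + 0 + 1 = +2.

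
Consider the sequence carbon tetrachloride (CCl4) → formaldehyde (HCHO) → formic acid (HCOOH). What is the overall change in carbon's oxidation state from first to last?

-2

Carbon oxidation states along the series — carbon tetrachloride: +4, formaldehyde: 0, formic acid: +2.
Net change = +2 − (+4) = -2.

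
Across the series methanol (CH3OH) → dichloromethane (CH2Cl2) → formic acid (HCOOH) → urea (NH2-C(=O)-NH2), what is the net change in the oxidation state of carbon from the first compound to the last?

Carbon oxidation states along the series — methanol: -2, dichloromethane: 0, formic acid: +2, urea: +4.
Net change = +4 − (-2) = +6.

+6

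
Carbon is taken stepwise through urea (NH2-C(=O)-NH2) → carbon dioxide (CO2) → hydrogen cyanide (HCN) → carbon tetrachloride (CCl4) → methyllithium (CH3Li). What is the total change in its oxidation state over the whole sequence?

Carbon oxidation states along the series — urea: +4, carbon dioxide: +4, hydrogen cyanide: +2, carbon tetrachloride: +4, methyllithium: -4.
Net change = -4 − (+4) = -8.

-8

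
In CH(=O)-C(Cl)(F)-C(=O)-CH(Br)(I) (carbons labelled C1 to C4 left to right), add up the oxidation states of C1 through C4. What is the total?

Tallying each carbon's bonds:
C1: 1C, 1H, 2O → 0 − 1 + 2 = +1
C2: 2C, 1F, 1Cl → 0 + 1 + 1 = +2
C3: 2C, 2O → 0 + 2 = +2
C4: 1C, 1H, 1Br, 1I → 0 − 1 + 1 + 1 = +1
Sum = +1 + 2 + 2 + 1 = +6.

+6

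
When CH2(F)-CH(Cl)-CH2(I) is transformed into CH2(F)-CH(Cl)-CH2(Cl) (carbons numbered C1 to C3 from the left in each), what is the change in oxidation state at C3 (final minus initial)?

Before: C3 has 1 bond to C, 2 bonds to H, 1 bond to I → oxidation state -1.
After: C3 has 1 bond to C, 2 bonds to H, 1 bond to Cl → oxidation state -1.
Δ = -1 − (-1) = 0, so no net redox change at C3.

0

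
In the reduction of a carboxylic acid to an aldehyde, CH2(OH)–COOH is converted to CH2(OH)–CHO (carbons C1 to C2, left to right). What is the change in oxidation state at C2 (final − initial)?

Before: C2 has 1 bond to C, 3 bonds to O → oxidation state +3.
After: C2 has 1 bond to C, 1 bond to H, 2 bonds to O → oxidation state +1.
Δ = +1 − (+3) = -2, so this is a reduction at C2.

-2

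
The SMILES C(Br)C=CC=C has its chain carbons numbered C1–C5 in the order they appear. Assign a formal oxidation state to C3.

C3 has a double bond to C (2×0 = 0), one bond to C (0), one bond to H (-1).
Oxidation state = 0 + 0 − 1 = -1.

-1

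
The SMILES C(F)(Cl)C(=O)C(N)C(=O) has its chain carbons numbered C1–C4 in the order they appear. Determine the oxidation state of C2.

Bonds to more-electronegative neighbours contribute +1 each, bonds to H or metals contribute −1 each, and C–C bonds contribute 0.
C2 has one bond to C (0), one bond to C (0), a double bond to O (2×+1 = +2).
Oxidation state = 0 + 0 + 2 = +2.

+2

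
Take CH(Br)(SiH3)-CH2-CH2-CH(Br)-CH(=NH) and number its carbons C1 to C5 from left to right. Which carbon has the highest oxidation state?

C5

Tallying each carbon's bonds:
C1: 1C, 1H, 1Br, 1Si → 0 − 1 + 1 − 1 = -1
C2: 2C, 2H → 0 − 2 = -2
C3: 2C, 2H → 0 − 2 = -2
C4: 2C, 1H, 1Br → 0 − 1 + 1 = 0
C5: 1C, 1H, 2N → 0 − 1 + 2 = +1
The most oxidised carbon is C5 at +1.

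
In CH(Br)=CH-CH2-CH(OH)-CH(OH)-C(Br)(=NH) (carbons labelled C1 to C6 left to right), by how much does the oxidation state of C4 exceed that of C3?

C4: 2C, 1H, 1O → 0 − 1 + 1 = 0
C3: 2C, 2H → 0 − 2 = -2
Difference: 0 − (-2) = +2.

+2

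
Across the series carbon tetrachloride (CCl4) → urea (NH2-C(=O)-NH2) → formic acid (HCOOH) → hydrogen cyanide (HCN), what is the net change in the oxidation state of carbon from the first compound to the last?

-2

Carbon oxidation states along the series — carbon tetrachloride: +4, urea: +4, formic acid: +2, hydrogen cyanide: +2.
Net change = +2 − (+4) = -2.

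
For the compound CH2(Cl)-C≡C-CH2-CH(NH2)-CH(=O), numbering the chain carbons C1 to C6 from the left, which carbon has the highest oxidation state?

C6

Tallying each carbon's bonds:
C1: 1C, 2H, 1Cl → 0 − 2 + 1 = -1
C2: 4C → 0 = 0
C3: 4C → 0 = 0
C4: 2C, 2H → 0 − 2 = -2
C5: 2C, 1H, 1N → 0 − 1 + 1 = 0
C6: 1C, 1H, 2O → 0 − 1 + 2 = +1
The most oxidised carbon is C6 at +1.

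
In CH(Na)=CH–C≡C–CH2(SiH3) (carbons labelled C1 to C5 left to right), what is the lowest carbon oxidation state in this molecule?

Count +1 for every bond to an atom more electronegative than carbon and −1 for every bond to one less electronegative; C–C bonds are 0. Tallying each carbon:
C1: 2C, 1H, 1Na → 0 − 1 − 1 = -2
C2: 3C, 1H → 0 − 1 = -1
C3: 4C → 0 = 0
C4: 4C → 0 = 0
C5: 1C, 2H, 1Si → 0 − 2 − 1 = -3
The lowest value is -3.

-3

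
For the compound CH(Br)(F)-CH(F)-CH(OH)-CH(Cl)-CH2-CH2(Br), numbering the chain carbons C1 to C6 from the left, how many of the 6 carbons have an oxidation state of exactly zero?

Tallying each carbon's bonds:
C1: 1C, 1H, 1F, 1Br → 0 − 1 + 1 + 1 = +1
C2: 2C, 1H, 1F → 0 − 1 + 1 = 0
C3: 2C, 1H, 1O → 0 − 1 + 1 = 0
C4: 2C, 1H, 1Cl → 0 − 1 + 1 = 0
C5: 2C, 2H → 0 − 2 = -2
C6: 1C, 2H, 1Br → 0 − 2 + 1 = -1
3 carbons (C2, C3, C4) meet the condition.

3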